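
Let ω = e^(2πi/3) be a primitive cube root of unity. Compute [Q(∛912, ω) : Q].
[Q(∛912, ω) : Q] = 6

[Q(∛912):Q] = 3 (min poly x^3 - 912, irreducible since 912 is not a perfect cube). [Q(ω):Q] = 2 (min poly x^2 + x + 1). Since Q(∛912) ⊂ R and ω ∉ R, we have ω ∉ Q(∛912), so x^2 + x + 1 remains irreducible over Q(∛912) and [Q(∛912, ω) : Q(∛912)] = 2. By the tower law, [Q(∛912, ω) : Q] = 3 · 2 = 6. (In fact Q(∛912, ω) is the splitting field of x^3 - 912 over Q.)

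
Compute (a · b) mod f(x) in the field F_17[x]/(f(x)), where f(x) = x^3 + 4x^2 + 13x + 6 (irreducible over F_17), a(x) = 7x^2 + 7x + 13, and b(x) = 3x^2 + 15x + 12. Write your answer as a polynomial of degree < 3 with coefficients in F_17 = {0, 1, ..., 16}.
a · b ≡ 8x^2 + 15x + 6 (mod f(x))

Multiply in F_17[x]: a(x)·b(x) = (7x^2 + 7x + 13)·(3x^2 + 15x + 12) = 4x^4 + 7x^3 + 7x^2 + 7x + 3. This has degree ≥ 3, so divide by f(x) over F_17: 4x^4 + 7x^3 + 7x^2 + 7x + 3 = (4x + 8)·(x^3 + 4x^2 + 13x + 6) + (8x^2 + 15x + 6). Hence a·b ≡ 8x^2 + 15x + 6 (mod f). (F_17[x]/(f) is a field with 17^3 = 4913 elements since f is irreducible of degree 3.)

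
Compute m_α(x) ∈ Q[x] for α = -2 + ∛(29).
m_α(x) = x^3 + 6x^2 + 12x - 21

Set β = α + 2 = ∛(29), so β^3 = 29. Then (α + 2)^3 - 29 = 0, i.e. α is a root of g(x) = (x + 2)^3 - 29 = x^3 + 6x^2 + 12x - 21. Since g(x) = h(x + 2) where h(x) = x^3 - 29, and h is irreducible over Q (because 29 is not a perfect cube, so h has no rational root, and a monic cubic with no rational root is irreducible), g is also irreducible (irreducibility is preserved under the substitution x → x + 2). Hence m_α(x) = x^3 + 6x^2 + 12x - 21.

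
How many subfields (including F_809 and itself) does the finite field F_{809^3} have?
F_{809^3} has 2 subfields

The subfields of F_{p^n} are exactly the fields F_{p^d} for d | n (each is the fixed field of the unique index-d subgroup of Gal(F_{p^n}/F_p) ≅ Z/nZ). The divisors of n = 3 are {1, 3}, giving 2 subfields: F_{809^1}, F_{809^3}.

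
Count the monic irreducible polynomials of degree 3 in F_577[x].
There are 64033152 monic irreducible polynomials of degree 3 over F_577

Each element of F_{577^3} that lies in no proper subfield is a root of exactly one monic irreducible of degree 3 over F_577, and each such polynomial has 3 distinct roots in F_{577^3}. By Möbius inversion the count is N_577(3) = (1/3) Σ_{d|3} μ(3/d) · 577^d = (1/3)(μ(3)·577^1 + μ(1)·577^3) = 192099456/3 = 64033152.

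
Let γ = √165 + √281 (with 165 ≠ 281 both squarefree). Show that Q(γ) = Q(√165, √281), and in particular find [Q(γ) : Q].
[Q(γ) : Q] = 4 (equivalently, Q(γ) = Q(√165, √281))

Obviously Q(γ) ⊆ Q(√165, √281), and [Q(√165, √281):Q] = 4 (since 165, 281 are distinct squarefree integers > 1 with 46365 not a perfect square). To show equality we compute the minimal polynomial of γ. From γ = √165 + √281: γ^2 = 165 + 2√(46365) + 281 = 446 + 2√(46365), so γ^2 - 446 = 2√(46365); squaring, (γ^2 - 446)^2 = 4·46365, i.e. γ^4 - 892γ^2 + 198916 - 185460 = 0, i.e. γ^4 - 892γ^2 + 13456 = 0. So γ is a root of x^4 - 892x^2 + 13456. This polynomial is irreducible over Q: it has no rational root (each ±√165 ± √281 is irrational), and any factorization into two quadratics over Q would force √(46365) ∈ Q (pairing opposite roots) or √165, √281 ∈ Q (other pairings), all impossible. Hence [Q(γ):Q] = 4 = [Q(√165, √281):Q], so Q(γ) = Q(√165, √281).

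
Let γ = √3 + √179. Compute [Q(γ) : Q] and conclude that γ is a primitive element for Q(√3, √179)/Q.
[Q(γ) : Q] = 4 (equivalently, Q(γ) = Q(√3, √179))

Obviously Q(γ) ⊆ Q(√3, √179), and [Q(√3, √179):Q] = 4 (since 3, 179 are distinct squarefree integers > 1 with 537 not a perfect square). To show equality we compute the minimal polynomial of γ. From γ = √3 + √179: γ^2 = 3 + 2√(537) + 179 = 182 + 2√(537), so γ^2 - 182 = 2√(537); squaring, (γ^2 - 182)^2 = 4·537, i.e. γ^4 - 364γ^2 + 33124 - 2148 = 0, i.e. γ^4 - 364γ^2 + 30976 = 0. So γ is a root of x^4 - 364x^2 + 30976. This polynomial is irreducible over Q: it has no rational root (each ±√3 ± √179 is irrational), and any factorization into two quadratics over Q would force √(537) ∈ Q (pairing opposite roots) or √3, √179 ∈ Q (other pairings), all impossible. Hence [Q(γ):Q] = 4 = [Q(√3, √179):Q], so Q(γ) = Q(√3, √179).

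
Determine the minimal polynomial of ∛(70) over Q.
m_α(x) = x^3 - 70

α satisfies α^3 = 70, so x^3 - 70 annihilates α. By the rational root test, a rational root p/q (in lowest terms) of x^3 - 70 would satisfy p^3 = 70 q^3, forcing q = 1 and p^3 = 70; but 70 is not a perfect cube, contradiction. A monic cubic over Q with no rational root is irreducible (any nontrivial factorization would include a linear factor). Hence x^3 - 70 is the minimal polynomial of α, and in particular [Q(α):Q] = 3.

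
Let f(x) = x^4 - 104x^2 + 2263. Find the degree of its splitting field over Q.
[K : Q] = 4

Solving the quadratic in x^2: x^2 = (104 ± √(104^2 - 4·2263))/2 = (104 ± √1764)/2 = (104 ± 42)/2, giving x^2 = 73 or x^2 = 31. So f(x) = (x^2 - 73)(x^2 - 31) and the roots of f are ±√73, ±√31. Hence the splitting field is K = Q(√73, √31). Since 73 and 31 are distinct squarefree integers > 1, their product 2263 is not a perfect square, so √31 ∉ Q(√73). By the tower law [K:Q] = [Q(√73,√31):Q(√73)] · [Q(√73):Q] = 2 · 2 = 4.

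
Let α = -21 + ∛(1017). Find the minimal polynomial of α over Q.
m_α(x) = x^3 + 63x^2 + 1323x + 8244

Set β = α + 21 = ∛(1017), so β^3 = 1017. Then (α + 21)^3 - 1017 = 0, i.e. α is a root of g(x) = (x + 21)^3 - 1017 = x^3 + 63x^2 + 1323x + 8244. Since g(x) = h(x + 21) where h(x) = x^3 - 1017, and h is irreducible over Q (because 1017 is not a perfect cube, so h has no rational root, and a monic cubic with no rational root is irreducible), g is also irreducible (irreducibility is preserved under the substitution x → x + 21). Hence m_α(x) = x^3 + 63x^2 + 1323x + 8244.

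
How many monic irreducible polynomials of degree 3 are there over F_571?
There are 62056280 monic irreducible polynomials of degree 3 over F_571

Each element of F_{571^3} that lies in no proper subfield is a root of exactly one monic irreducible of degree 3 over F_571, and each such polynomial has 3 distinct roots in F_{571^3}. By Möbius inversion the count is N_571(3) = (1/3) Σ_{d|3} μ(3/d) · 571^d = (1/3)(μ(3)·571^1 + μ(1)·571^3) = 186168840/3 = 62056280.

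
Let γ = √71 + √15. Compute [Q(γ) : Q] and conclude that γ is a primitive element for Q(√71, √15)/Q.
[Q(γ) : Q] = 4 (equivalently, Q(γ) = Q(√71, √15))

Obviously Q(γ) ⊆ Q(√71, √15), and [Q(√71, √15):Q] = 4 (since 71, 15 are distinct squarefree integers > 1 with 1065 not a perfect square). To show equality we compute the minimal polynomial of γ. From γ = √71 + √15: γ^2 = 71 + 2√(1065) + 15 = 86 + 2√(1065), so γ^2 - 86 = 2√(1065); squaring, (γ^2 - 86)^2 = 4·1065, i.e. γ^4 - 172γ^2 + 7396 - 4260 = 0, i.e. γ^4 - 172γ^2 + 3136 = 0. So γ is a root of x^4 - 172x^2 + 3136. This polynomial is irreducible over Q: it has no rational root (each ±√71 ± √15 is irrational), and any factorization into two quadratics over Q would force √(1065) ∈ Q (pairing opposite roots) or √71, √15 ∈ Q (other pairings), all impossible. Hence [Q(γ):Q] = 4 = [Q(√71, √15):Q], so Q(γ) = Q(√71, √15).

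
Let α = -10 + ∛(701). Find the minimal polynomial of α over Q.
m_α(x) = x^3 + 30x^2 + 300x + 299

Set β = α + 10 = ∛(701), so β^3 = 701. Then (α + 10)^3 - 701 = 0, i.e. α is a root of g(x) = (x + 10)^3 - 701 = x^3 + 30x^2 + 300x + 299. Since g(x) = h(x + 10) where h(x) = x^3 - 701, and h is irreducible over Q (because 701 is not a perfect cube, so h has no rational root, and a monic cubic with no rational root is irreducible), g is also irreducible (irreducibility is preserved under the substitution x → x + 10). Hence m_α(x) = x^3 + 30x^2 + 300x + 299.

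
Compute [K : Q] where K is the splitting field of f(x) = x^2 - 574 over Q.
[K : Q] = 2

f(x) = x^2 - 574 factors as (x - √574)(x + √574). The splitting field is K = Q(√574). Since 574 is squarefree and > 1, it is not a perfect square, so x^2 - 574 is irreducible over Q and [Q(√574) : Q] = 2. Hence [K : Q] = 2.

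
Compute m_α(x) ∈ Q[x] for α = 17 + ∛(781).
m_α(x) = x^3 - 51x^2 + 867x - 5694

Set β = α - 17 = ∛(781), so β^3 = 781. Then (α - 17)^3 - 781 = 0, i.e. α is a root of g(x) = (x - 17)^3 - 781 = x^3 - 51x^2 + 867x - 5694. Since g(x) = h(x - 17) where h(x) = x^3 - 781, and h is irreducible over Q (because 781 is not a perfect cube, so h has no rational root, and a monic cubic with no rational root is irreducible), g is also irreducible (irreducibility is preserved under the substitution x → x - 17). Hence m_α(x) = x^3 - 51x^2 + 867x - 5694.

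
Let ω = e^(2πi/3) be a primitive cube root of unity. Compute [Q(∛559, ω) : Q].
[Q(∛559, ω) : Q] = 6

[Q(∛559):Q] = 3 (min poly x^3 - 559, irreducible since 559 is not a perfect cube). [Q(ω):Q] = 2 (min poly x^2 + x + 1). Since Q(∛559) ⊂ R and ω ∉ R, we have ω ∉ Q(∛559), so x^2 + x + 1 remains irreducible over Q(∛559) and [Q(∛559, ω) : Q(∛559)] = 2. By the tower law, [Q(∛559, ω) : Q] = 3 · 2 = 6. (In fact Q(∛559, ω) is the splitting field of x^3 - 559 over Q.)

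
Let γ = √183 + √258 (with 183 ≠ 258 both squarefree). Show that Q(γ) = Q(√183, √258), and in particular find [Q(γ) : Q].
[Q(γ) : Q] = 4 (equivalently, Q(γ) = Q(√183, √258))

Obviously Q(γ) ⊆ Q(√183, √258), and [Q(√183, √258):Q] = 4 (since 183, 258 are distinct squarefree integers > 1 with 47214 not a perfect square). To show equality we compute the minimal polynomial of γ. From γ = √183 + √258: γ^2 = 183 + 2√(47214) + 258 = 441 + 2√(47214), so γ^2 - 441 = 2√(47214); squaring, (γ^2 - 441)^2 = 4·47214, i.e. γ^4 - 882γ^2 + 194481 - 188856 = 0, i.e. γ^4 - 882γ^2 + 5625 = 0. So γ is a root of x^4 - 882x^2 + 5625. This polynomial is irreducible over Q: it has no rational root (each ±√183 ± √258 is irrational), and any factorization into two quadratics over Q would force √(47214) ∈ Q (pairing opposite roots) or √183, √258 ∈ Q (other pairings), all impossible. Hence [Q(γ):Q] = 4 = [Q(√183, √258):Q], so Q(γ) = Q(√183, √258).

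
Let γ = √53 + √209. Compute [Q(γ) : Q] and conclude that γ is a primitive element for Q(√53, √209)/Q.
[Q(γ) : Q] = 4 (equivalently, Q(γ) = Q(√53, √209))

Obviously Q(γ) ⊆ Q(√53, √209), and [Q(√53, √209):Q] = 4 (since 53, 209 are distinct squarefree integers > 1 with 11077 not a perfect square). To show equality we compute the minimal polynomial of γ. From γ = √53 + √209: γ^2 = 53 + 2√(11077) + 209 = 262 + 2√(11077), so γ^2 - 262 = 2√(11077); squaring, (γ^2 - 262)^2 = 4·11077, i.e. γ^4 - 524γ^2 + 68644 - 44308 = 0, i.e. γ^4 - 524γ^2 + 24336 = 0. So γ is a root of x^4 - 524x^2 + 24336. This polynomial is irreducible over Q: it has no rational root (each ±√53 ± √209 is irrational), and any factorization into two quadratics over Q would force √(11077) ∈ Q (pairing opposite roots) or √53, √209 ∈ Q (other pairings), all impossible. Hence [Q(γ):Q] = 4 = [Q(√53, √209):Q], so Q(γ) = Q(√53, √209).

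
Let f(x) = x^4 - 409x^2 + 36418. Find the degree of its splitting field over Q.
[K : Q] = 4

Solving the quadratic in x^2: x^2 = (409 ± √(409^2 - 4·36418))/2 = (409 ± √21609)/2 = (409 ± 147)/2, giving x^2 = 131 or x^2 = 278. So f(x) = (x^2 - 131)(x^2 - 278) and the roots of f are ±√131, ±√278. Hence the splitting field is K = Q(√131, √278). Since 131 and 278 are distinct squarefree integers > 1, their product 36418 is not a perfect square, so √278 ∉ Q(√131). By the tower law [K:Q] = [Q(√131,√278):Q(√131)] · [Q(√131):Q] = 2 · 2 = 4.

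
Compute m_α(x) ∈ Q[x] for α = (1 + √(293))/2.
m_α(x) = x^2 - x - 73

From 2α - 1 = √(293), squaring gives (2α - 1)^2 = 293, i.e. 4α^2 - 4α + 1 = 293, so α^2 - α + (1 - 293)/4 = 0. Since 293 ≡ 1 (mod 4), (1 - 293)/4 = -73 ∈ Z. The polynomial x^2 - x - 73 has discriminant 1 - 4·(-73) = 293, which is not a perfect square in Q (d = 293 is squarefree and ≠ 1), so x^2 - x - 73 is irreducible over Q. It is the minimal polynomial of α.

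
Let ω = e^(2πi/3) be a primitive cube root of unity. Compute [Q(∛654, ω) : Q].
[Q(∛654, ω) : Q] = 6

[Q(∛654):Q] = 3 (min poly x^3 - 654, irreducible since 654 is not a perfect cube). [Q(ω):Q] = 2 (min poly x^2 + x + 1). Since Q(∛654) ⊂ R and ω ∉ R, we have ω ∉ Q(∛654), so x^2 + x + 1 remains irreducible over Q(∛654) and [Q(∛654, ω) : Q(∛654)] = 2. By the tower law, [Q(∛654, ω) : Q] = 3 · 2 = 6. (In fact Q(∛654, ω) is the splitting field of x^3 - 654 over Q.)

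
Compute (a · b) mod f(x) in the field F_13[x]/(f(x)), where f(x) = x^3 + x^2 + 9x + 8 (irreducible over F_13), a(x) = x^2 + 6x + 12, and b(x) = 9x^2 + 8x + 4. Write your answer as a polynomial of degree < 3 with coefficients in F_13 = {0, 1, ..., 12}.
a · b ≡ 1 (mod f(x))

Multiply in F_13[x]: a(x)·b(x) = (x^2 + 6x + 12)·(9x^2 + 8x + 4) = 9x^4 + 10x^3 + 4x^2 + 3x + 9. This has degree ≥ 3, so divide by f(x) over F_13: 9x^4 + 10x^3 + 4x^2 + 3x + 9 = (9x + 1)·(x^3 + x^2 + 9x + 8) + (1). Hence a·b ≡ 1 (mod f). (F_13[x]/(f) is a field with 13^3 = 2197 elements since f is irreducible of degree 3.)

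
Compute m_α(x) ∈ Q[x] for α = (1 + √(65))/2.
m_α(x) = x^2 - x - 16

From 2α - 1 = √(65), squaring gives (2α - 1)^2 = 65, i.e. 4α^2 - 4α + 1 = 65, so α^2 - α + (1 - 65)/4 = 0. Since 65 ≡ 1 (mod 4), (1 - 65)/4 = -16 ∈ Z. The polynomial x^2 - x - 16 has discriminant 1 - 4·(-16) = 65, which is not a perfect square in Q (d = 65 is squarefree and ≠ 1), so x^2 - x - 16 is irreducible over Q. It is the minimal polynomial of α.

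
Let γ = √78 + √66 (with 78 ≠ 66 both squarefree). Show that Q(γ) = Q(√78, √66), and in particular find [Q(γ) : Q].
[Q(γ) : Q] = 4 (equivalently, Q(γ) = Q(√78, √66))

Obviously Q(γ) ⊆ Q(√78, √66), and [Q(√78, √66):Q] = 4 (since 78, 66 are distinct squarefree integers > 1 with 5148 not a perfect square). To show equality we compute the minimal polynomial of γ. From γ = √78 + √66: γ^2 = 78 + 2√(5148) + 66 = 144 + 2√(5148), so γ^2 - 144 = 2√(5148); squaring, (γ^2 - 144)^2 = 4·5148, i.e. γ^4 - 288γ^2 + 20736 - 20592 = 0, i.e. γ^4 - 288γ^2 + 144 = 0. So γ is a root of x^4 - 288x^2 + 144. This polynomial is irreducible over Q: it has no rational root (each ±√78 ± √66 is irrational), and any factorization into two quadratics over Q would force √(5148) ∈ Q (pairing opposite roots) or √78, √66 ∈ Q (other pairings), all impossible. Hence [Q(γ):Q] = 4 = [Q(√78, √66):Q], so Q(γ) = Q(√78, √66).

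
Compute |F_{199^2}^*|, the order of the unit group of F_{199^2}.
|F_{199^2}^*| = 39600

F_{199^2} has 199^2 = 39601 elements; its multiplicative group consists of all nonzero elements, so |F_{199^2}^*| = 39601 - 1 = 39600. (It is cyclic since any finite subgroup of the multiplicative group of a field is cyclic.)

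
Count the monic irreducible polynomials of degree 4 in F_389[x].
There are 5724473430 monic irreducible polynomials of degree 4 over F_389

Each element of F_{389^4} that lies in no proper subfield is a root of exactly one monic irreducible of degree 4 over F_389, and each such polynomial has 4 distinct roots in F_{389^4}. By Möbius inversion the count is N_389(4) = (1/4) Σ_{d|4} μ(4/d) · 389^d = (1/4)(μ(4)·389^1 + μ(2)·389^2 + μ(1)·389^4) = 22897893720/4 = 5724473430.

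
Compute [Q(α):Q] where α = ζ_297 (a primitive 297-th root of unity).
[Q(α):Q] = 180

The minimal polynomial of ζ_297 over Q is the 297-th cyclotomic polynomial Φ_297(x), which is irreducible over Q and has degree φ(297) = 180. Hence [Q(α):Q] = φ(297) = 180.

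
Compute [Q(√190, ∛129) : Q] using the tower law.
[Q(√190, ∛129) : Q] = 6

Let L = Q(√190, ∛129). Since Q(√190) ⊂ L and [Q(√190):Q] = 2, the tower law gives 2 | [L:Q]. Likewise Q(∛129) ⊂ L with [Q(∛129):Q] = 3 (because 129 is not a perfect cube), so 3 | [L:Q]. As gcd(2,3) = 1, [L:Q] is divisible by 6. Conversely L is generated over Q by √190 and ∛129, so [L:Q] ≤ 2·3 = 6. Therefore [Q(√190, ∛129) : Q] = 6.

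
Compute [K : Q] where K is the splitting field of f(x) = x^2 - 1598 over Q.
[K : Q] = 2

f(x) = x^2 - 1598 factors as (x - √1598)(x + √1598). The splitting field is K = Q(√1598). Since 1598 is squarefree and > 1, it is not a perfect square, so x^2 - 1598 is irreducible over Q and [Q(√1598) : Q] = 2. Hence [K : Q] = 2.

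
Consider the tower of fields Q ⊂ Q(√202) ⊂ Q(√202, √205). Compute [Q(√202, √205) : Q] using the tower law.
[Q(√202, √205) : Q] = 4

[Q(√202):Q] = 2 (min poly x^2 - 202, irreducible since 202 is squarefree > 1). For the top step, suppose √205 ∈ Q(√202), say √205 = c + d√202 with c, d ∈ Q. Squaring: 205 = c^2 + 202d^2 + 2cd√202. Since √202 ∉ Q this forces 2cd = 0. If d = 0 then √205 = c ∈ Q, contradicting 205 squarefree > 1. If c = 0 then 205 = 202d^2, so 202·205 = (202d)^2 is a perfect square in Q — but 202·205 = 41410 is not a perfect square (since 202 and 205 are distinct squarefree integers). Contradiction. Hence √205 ∉ Q(√202), so x^2 - 205 stays irreducible over Q(√202) and [Q(√202, √205) : Q(√202)] = 2. By the tower law, [Q(√202, √205) : Q] = 2 · 2 = 4.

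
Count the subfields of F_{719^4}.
F_{719^4} has 3 subfields

The subfields of F_{p^n} are exactly the fields F_{p^d} for d | n (each is the fixed field of the unique index-d subgroup of Gal(F_{p^n}/F_p) ≅ Z/nZ). The divisors of n = 4 are {1, 2, 4}, giving 3 subfields: F_{719^1}, F_{719^2}, F_{719^4}.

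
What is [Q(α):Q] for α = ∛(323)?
[Q(α):Q] = 3

The minimal polynomial of α is x^3 - 323, irreducible over Q since 323 is not a perfect cube (so x^3 - 323 has no rational root). Hence [Q(α):Q] = deg(m_α) = 3.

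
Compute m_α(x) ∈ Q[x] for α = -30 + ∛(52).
m_α(x) = x^3 + 90x^2 + 2700x + 26948

Set β = α + 30 = ∛(52), so β^3 = 52. Then (α + 30)^3 - 52 = 0, i.e. α is a root of g(x) = (x + 30)^3 - 52 = x^3 + 90x^2 + 2700x + 26948. Since g(x) = h(x + 30) where h(x) = x^3 - 52, and h is irreducible over Q (because 52 is not a perfect cube, so h has no rational root, and a monic cubic with no rational root is irreducible), g is also irreducible (irreducibility is preserved under the substitution x → x + 30). Hence m_α(x) = x^3 + 90x^2 + 2700x + 26948.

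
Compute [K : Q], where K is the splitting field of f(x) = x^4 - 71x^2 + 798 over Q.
[K : Q] = 4

Solving the quadratic in x^2: x^2 = (71 ± √(71^2 - 4·798))/2 = (71 ± √1849)/2 = (71 ± 43)/2, giving x^2 = 57 or x^2 = 14. So f(x) = (x^2 - 57)(x^2 - 14) and the roots of f are ±√57, ±√14. Hence the splitting field is K = Q(√57, √14). Since 57 and 14 are distinct squarefree integers > 1, their product 798 is not a perfect square, so √14 ∉ Q(√57). By the tower law [K:Q] = [Q(√57,√14):Q(√57)] · [Q(√57):Q] = 2 · 2 = 4.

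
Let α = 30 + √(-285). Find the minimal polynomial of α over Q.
m_α(x) = x^2 - 60x + 1185

From α - 30 = √(-285), squaring gives (α - 30)^2 = -285, i.e. α^2 - 60α + 900 = -285, so α^2 - 60α + 1185 = 0. The discriminant of x^2 - 60x + 1185 is (-60)^2 - 4·(1185) = 3600 - 4740 = -1140, and 4·(-285) is not a perfect square in Q since -285 is squarefree and ≠ 1. Hence x^2 - 60x + 1185 is irreducible over Q and is the minimal polynomial of α.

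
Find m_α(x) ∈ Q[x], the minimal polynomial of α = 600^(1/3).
m_α(x) = x^3 - 600

α satisfies α^3 = 600, so x^3 - 600 annihilates α. By the rational root test, a rational root p/q (in lowest terms) of x^3 - 600 would satisfy p^3 = 600 q^3, forcing q = 1 and p^3 = 600; but 600 is not a perfect cube, contradiction. A monic cubic over Q with no rational root is irreducible (any nontrivial factorization would include a linear factor). Hence x^3 - 600 is the minimal polynomial of α, and in particular [Q(α):Q] = 3.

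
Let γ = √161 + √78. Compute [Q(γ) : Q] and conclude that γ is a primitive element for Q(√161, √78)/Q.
[Q(γ) : Q] = 4 (equivalently, Q(γ) = Q(√161, √78))

Obviously Q(γ) ⊆ Q(√161, √78), and [Q(√161, √78):Q] = 4 (since 161, 78 are distinct squarefree integers > 1 with 12558 not a perfect square). To show equality we compute the minimal polynomial of γ. From γ = √161 + √78: γ^2 = 161 + 2√(12558) + 78 = 239 + 2√(12558), so γ^2 - 239 = 2√(12558); squaring, (γ^2 - 239)^2 = 4·12558, i.e. γ^4 - 478γ^2 + 57121 - 50232 = 0, i.e. γ^4 - 478γ^2 + 6889 = 0. So γ is a root of x^4 - 478x^2 + 6889. This polynomial is irreducible over Q: it has no rational root (each ±√161 ± √78 is irrational), and any factorization into two quadratics over Q would force √(12558) ∈ Q (pairing opposite roots) or √161, √78 ∈ Q (other pairings), all impossible. Hence [Q(γ):Q] = 4 = [Q(√161, √78):Q], so Q(γ) = Q(√161, √78).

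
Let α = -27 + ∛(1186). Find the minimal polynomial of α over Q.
m_α(x) = x^3 + 81x^2 + 2187x + 18497

Set β = α + 27 = ∛(1186), so β^3 = 1186. Then (α + 27)^3 - 1186 = 0, i.e. α is a root of g(x) = (x + 27)^3 - 1186 = x^3 + 81x^2 + 2187x + 18497. Since g(x) = h(x + 27) where h(x) = x^3 - 1186, and h is irreducible over Q (because 1186 is not a perfect cube, so h has no rational root, and a monic cubic with no rational root is irreducible), g is also irreducible (irreducibility is preserved under the substitution x → x + 27). Hence m_α(x) = x^3 + 81x^2 + 2187x + 18497.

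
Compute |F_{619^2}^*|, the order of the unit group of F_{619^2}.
|F_{619^2}^*| = 383160

F_{619^2} has 619^2 = 383161 elements; its multiplicative group consists of all nonzero elements, so |F_{619^2}^*| = 383161 - 1 = 383160. (It is cyclic since any finite subgroup of the multiplicative group of a field is cyclic.)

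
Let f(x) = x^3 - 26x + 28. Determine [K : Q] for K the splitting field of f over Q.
[K : Q] = 6

By the rational root test, any rational root of the monic integer polynomial f(x) = x^3 - 26x + 28 must be an integer dividing the constant term 28, i.e. one of ±{1, 2, 4, 7, 14, 28}. Evaluating: f(1) = 3, f(-1) = 53, f(2) = -16, f(-2) = 72, f(4) = -12, f(-4) = 68, f(7) = 189, f(-7) = -133, f(14) = 2408, f(-14) = -2352, f(28) = 21252, f(-28) = -21196; none is 0, so f has no rational root and is therefore irreducible over Q (a cubic with no linear factor over a field is irreducible). For an irreducible cubic, the Galois group is A_3 or S_3 according as the discriminant disc(f) = -4a^3 - 27b^2 = -4·(-26)^3 - 27·(28)^2 = 49136 is or is not a square in Q. Here disc(f) = 49136 is not a perfect square in Q, so the Galois group of f over Q is not contained in A_3 and must be all of S_3. The splitting field has degree |S_3| = 6 over Q, so [K : Q] = 6.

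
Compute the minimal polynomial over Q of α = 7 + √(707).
m_α(x) = x^2 - 14x - 658

From α - 7 = √(707), squaring gives (α - 7)^2 = 707, i.e. α^2 - 14α + 49 = 707, so α^2 - 14α - 658 = 0. The discriminant of x^2 - 14x - 658 is (-14)^2 - 4·(-658) = 196 + 2632 = 2828, and 4·(707) is not a perfect square in Q since 707 is squarefree and ≠ 1. Hence x^2 - 14x - 658 is irreducible over Q and is the minimal polynomial of α.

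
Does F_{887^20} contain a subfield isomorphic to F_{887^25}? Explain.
No: F_{887^25} is not a subfield of F_{887^20}

F_{p^m} embeds in F_{p^n} iff m | n. Here 25 ∤ 20 (since 20 = 0·25 + 20 with remainder 20 ≠ 0), so F_{887^25} is not a subfield of F_{887^20}. Equivalently: if it were, the tower law would give 25 = [F_{887^25}:F_887] dividing [F_{887^20}:F_887] = 20, contradiction.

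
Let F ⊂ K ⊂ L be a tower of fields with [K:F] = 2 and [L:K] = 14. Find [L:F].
[L:F] = 28

The tower law says that for any tower of field extensions F ⊂ K ⊂ L with finite degrees, [L:F] = [L:K] · [K:F]. Here this gives [L:F] = 14 · 2 = 28.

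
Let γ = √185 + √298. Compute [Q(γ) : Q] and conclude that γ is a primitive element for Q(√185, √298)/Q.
[Q(γ) : Q] = 4 (equivalently, Q(γ) = Q(√185, √298))

Obviously Q(γ) ⊆ Q(√185, √298), and [Q(√185, √298):Q] = 4 (since 185, 298 are distinct squarefree integers > 1 with 55130 not a perfect square). To show equality we compute the minimal polynomial of γ. From γ = √185 + √298: γ^2 = 185 + 2√(55130) + 298 = 483 + 2√(55130), so γ^2 - 483 = 2√(55130); squaring, (γ^2 - 483)^2 = 4·55130, i.e. γ^4 - 966γ^2 + 233289 - 220520 = 0, i.e. γ^4 - 966γ^2 + 12769 = 0. So γ is a root of x^4 - 966x^2 + 12769. This polynomial is irreducible over Q: it has no rational root (each ±√185 ± √298 is irrational), and any factorization into two quadratics over Q would force √(55130) ∈ Q (pairing opposite roots) or √185, √298 ∈ Q (other pairings), all impossible. Hence [Q(γ):Q] = 4 = [Q(√185, √298):Q], so Q(γ) = Q(√185, √298).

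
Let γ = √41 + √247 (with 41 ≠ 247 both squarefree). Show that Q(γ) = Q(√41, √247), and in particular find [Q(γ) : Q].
[Q(γ) : Q] = 4 (equivalently, Q(γ) = Q(√41, √247))

Obviously Q(γ) ⊆ Q(√41, √247), and [Q(√41, √247):Q] = 4 (since 41, 247 are distinct squarefree integers > 1 with 10127 not a perfect square). To show equality we compute the minimal polynomial of γ. From γ = √41 + √247: γ^2 = 41 + 2√(10127) + 247 = 288 + 2√(10127), so γ^2 - 288 = 2√(10127); squaring, (γ^2 - 288)^2 = 4·10127, i.e. γ^4 - 576γ^2 + 82944 - 40508 = 0, i.e. γ^4 - 576γ^2 + 42436 = 0. So γ is a root of x^4 - 576x^2 + 42436. This polynomial is irreducible over Q: it has no rational root (each ±√41 ± √247 is irrational), and any factorization into two quadratics over Q would force √(10127) ∈ Q (pairing opposite roots) or √41, √247 ∈ Q (other pairings), all impossible. Hence [Q(γ):Q] = 4 = [Q(√41, √247):Q], so Q(γ) = Q(√41, √247).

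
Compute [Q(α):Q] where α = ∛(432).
[Q(α):Q] = 3

The minimal polynomial of α is x^3 - 432, irreducible over Q since 432 is not a perfect cube (so x^3 - 432 has no rational root). Hence [Q(α):Q] = deg(m_α) = 3.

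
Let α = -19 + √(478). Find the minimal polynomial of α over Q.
m_α(x) = x^2 + 38x - 117

From α + 19 = √(478), squaring gives (α + 19)^2 = 478, i.e. α^2 + 38α + 361 = 478, so α^2 + 38α - 117 = 0. The discriminant of x^2 + 38x - 117 is (38)^2 - 4·(-117) = 1444 + 468 = 1912, and 4·(478) is not a perfect square in Q since 478 is squarefree and ≠ 1. Hence x^2 + 38x - 117 is irreducible over Q and is the minimal polynomial of α.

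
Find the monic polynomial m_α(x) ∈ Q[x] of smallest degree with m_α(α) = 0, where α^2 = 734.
m_α(x) = x^2 - 734

α satisfies α^2 - 734 = 0, so x^2 - 734 annihilates α. Since d = 734 is squarefree and ≠ 1, it is not a perfect square in Q, so x^2 - 734 has no rational root and is therefore irreducible over Q (a degree-2 polynomial over a field is irreducible iff it has no root). Hence m_α(x) = x^2 - 734.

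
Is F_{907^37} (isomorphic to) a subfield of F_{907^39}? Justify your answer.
No: F_{907^37} is not a subfield of F_{907^39}

F_{p^m} embeds in F_{p^n} iff m | n. Here 37 ∤ 39 (since 39 = 1·37 + 2 with remainder 2 ≠ 0), so F_{907^37} is not a subfield of F_{907^39}. Equivalently: if it were, the tower law would give 37 = [F_{907^37}:F_907] dividing [F_{907^39}:F_907] = 39, contradiction.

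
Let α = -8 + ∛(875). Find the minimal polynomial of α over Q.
m_α(x) = x^3 + 24x^2 + 192x - 363

Set β = α + 8 = ∛(875), so β^3 = 875. Then (α + 8)^3 - 875 = 0, i.e. α is a root of g(x) = (x + 8)^3 - 875 = x^3 + 24x^2 + 192x - 363. Since g(x) = h(x + 8) where h(x) = x^3 - 875, and h is irreducible over Q (because 875 is not a perfect cube, so h has no rational root, and a monic cubic with no rational root is irreducible), g is also irreducible (irreducibility is preserved under the substitution x → x + 8). Hence m_α(x) = x^3 + 24x^2 + 192x - 363.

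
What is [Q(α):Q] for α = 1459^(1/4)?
[Q(α):Q] = 4

α is a root of x^4 - 1459. By Eisenstein's criterion at the prime p = 1459 (which divides the constant term 1459 but p^2 = 2128681 does not, since 1459 is squarefree), x^4 - 1459 is irreducible over Q. Hence [Q(α):Q] = 4.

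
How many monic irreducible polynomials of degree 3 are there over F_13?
There are 728 monic irreducible polynomials of degree 3 over F_13

Each element of F_{13^3} that lies in no proper subfield is a root of exactly one monic irreducible of degree 3 over F_13, and each such polynomial has 3 distinct roots in F_{13^3}. By Möbius inversion the count is N_13(3) = (1/3) Σ_{d|3} μ(3/d) · 13^d = (1/3)(μ(3)·13^1 + μ(1)·13^3) = 2184/3 = 728.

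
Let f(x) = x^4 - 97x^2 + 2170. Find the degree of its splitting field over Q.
[K : Q] = 4

Solving the quadratic in x^2: x^2 = (97 ± √(97^2 - 4·2170))/2 = (97 ± √729)/2 = (97 ± 27)/2, giving x^2 = 35 or x^2 = 62. So f(x) = (x^2 - 35)(x^2 - 62) and the roots of f are ±√35, ±√62. Hence the splitting field is K = Q(√35, √62). Since 35 and 62 are distinct squarefree integers > 1, their product 2170 is not a perfect square, so √62 ∉ Q(√35). By the tower law [K:Q] = [Q(√35,√62):Q(√35)] · [Q(√35):Q] = 2 · 2 = 4.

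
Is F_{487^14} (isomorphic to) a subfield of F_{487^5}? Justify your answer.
No: F_{487^14} is not a subfield of F_{487^5}

F_{p^m} embeds in F_{p^n} iff m | n. Here 14 ∤ 5 (since 5 = 0·14 + 5 with remainder 5 ≠ 0), so F_{487^14} is not a subfield of F_{487^5}. Equivalently: if it were, the tower law would give 14 = [F_{487^14}:F_487] dividing [F_{487^5}:F_487] = 5, contradiction.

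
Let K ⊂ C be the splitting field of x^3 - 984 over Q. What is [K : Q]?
[K : Q] = 6

The roots of x^3 - 984 are ∛984, ω∛984, ω^2∛984 where ω = e^(2πi/3) is a primitive cube root of unity, so K = Q(∛984, ω). Now [Q(∛984):Q] = 3 (since 984 is not a perfect cube, x^3 - 984 is irreducible) and [Q(ω):Q] = 2. Both 2 and 3 divide [K:Q], and [K:Q] ≤ 3·2 = 6, so [K:Q] = 6. (Equivalently: Q(∛984) ⊂ R but ω ∉ R, so [K : Q(∛984)] = 2.)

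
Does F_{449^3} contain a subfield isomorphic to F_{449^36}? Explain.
No: F_{449^36} is not a subfield of F_{449^3}

F_{p^m} embeds in F_{p^n} iff m | n. Here 36 ∤ 3 (since 3 = 0·36 + 3 with remainder 3 ≠ 0), so F_{449^36} is not a subfield of F_{449^3}. Equivalently: if it were, the tower law would give 36 = [F_{449^36}:F_449] dividing [F_{449^3}:F_449] = 3, contradiction.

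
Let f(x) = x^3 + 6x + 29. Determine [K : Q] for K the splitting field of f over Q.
[K : Q] = 6

By the rational root test, any rational root of the monic integer polynomial f(x) = x^3 + 6x + 29 must be an integer dividing the constant term 29, i.e. one of ±{1, 29}. Evaluating: f(1) = 36, f(-1) = 22, f(29) = 24592, f(-29) = -24534; none is 0, so f has no rational root and is therefore irreducible over Q (a cubic with no linear factor over a field is irreducible). For an irreducible cubic, the Galois group is A_3 or S_3 according as the discriminant disc(f) = -4a^3 - 27b^2 = -4·(6)^3 - 27·(29)^2 = -23571 is or is not a square in Q. Here disc(f) = -23571 is not a perfect square in Q, so the Galois group of f over Q is not contained in A_3 and must be all of S_3. The splitting field has degree |S_3| = 6 over Q, so [K : Q] = 6.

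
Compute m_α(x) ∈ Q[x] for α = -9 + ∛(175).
m_α(x) = x^3 + 27x^2 + 243x + 554

Set β = α + 9 = ∛(175), so β^3 = 175. Then (α + 9)^3 - 175 = 0, i.e. α is a root of g(x) = (x + 9)^3 - 175 = x^3 + 27x^2 + 243x + 554. Since g(x) = h(x + 9) where h(x) = x^3 - 175, and h is irreducible over Q (because 175 is not a perfect cube, so h has no rational root, and a monic cubic with no rational root is irreducible), g is also irreducible (irreducibility is preserved under the substitution x → x + 9). Hence m_α(x) = x^3 + 27x^2 + 243x + 554.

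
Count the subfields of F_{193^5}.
F_{193^5} has 2 subfields

The subfields of F_{p^n} are exactly the fields F_{p^d} for d | n (each is the fixed field of the unique index-d subgroup of Gal(F_{p^n}/F_p) ≅ Z/nZ). The divisors of n = 5 are {1, 5}, giving 2 subfields: F_{193^1}, F_{193^5}.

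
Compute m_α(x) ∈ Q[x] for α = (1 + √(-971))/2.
m_α(x) = x^2 - x + 243

From 2α - 1 = √(-971), squaring gives (2α - 1)^2 = -971, i.e. 4α^2 - 4α + 1 = -971, so α^2 - α + (1 + 971)/4 = 0. Since -971 ≡ 1 (mod 4), (1 + 971)/4 = 243 ∈ Z. The polynomial x^2 - x + 243 has discriminant 1 - 4·(243) = -971, which is not a perfect square in Q (d = -971 is squarefree and ≠ 1), so x^2 - x + 243 is irreducible over Q. It is the minimal polynomial of α.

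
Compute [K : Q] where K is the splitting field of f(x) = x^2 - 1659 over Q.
[K : Q] = 2

f(x) = x^2 - 1659 factors as (x - √1659)(x + √1659). The splitting field is K = Q(√1659). Since 1659 is squarefree and > 1, it is not a perfect square, so x^2 - 1659 is irreducible over Q and [Q(√1659) : Q] = 2. Hence [K : Q] = 2.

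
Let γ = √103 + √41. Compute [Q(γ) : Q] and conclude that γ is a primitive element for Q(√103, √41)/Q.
[Q(γ) : Q] = 4 (equivalently, Q(γ) = Q(√103, √41))

Obviously Q(γ) ⊆ Q(√103, √41), and [Q(√103, √41):Q] = 4 (since 103, 41 are distinct squarefree integers > 1 with 4223 not a perfect square). To show equality we compute the minimal polynomial of γ. From γ = √103 + √41: γ^2 = 103 + 2√(4223) + 41 = 144 + 2√(4223), so γ^2 - 144 = 2√(4223); squaring, (γ^2 - 144)^2 = 4·4223, i.e. γ^4 - 288γ^2 + 20736 - 16892 = 0, i.e. γ^4 - 288γ^2 + 3844 = 0. So γ is a root of x^4 - 288x^2 + 3844. This polynomial is irreducible over Q: it has no rational root (each ±√103 ± √41 is irrational), and any factorization into two quadratics over Q would force √(4223) ∈ Q (pairing opposite roots) or √103, √41 ∈ Q (other pairings), all impossible. Hence [Q(γ):Q] = 4 = [Q(√103, √41):Q], so Q(γ) = Q(√103, √41).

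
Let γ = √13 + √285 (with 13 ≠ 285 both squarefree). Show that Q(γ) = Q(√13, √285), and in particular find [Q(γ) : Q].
[Q(γ) : Q] = 4 (equivalently, Q(γ) = Q(√13, √285))

Obviously Q(γ) ⊆ Q(√13, √285), and [Q(√13, √285):Q] = 4 (since 13, 285 are distinct squarefree integers > 1 with 3705 not a perfect square). To show equality we compute the minimal polynomial of γ. From γ = √13 + √285: γ^2 = 13 + 2√(3705) + 285 = 298 + 2√(3705), so γ^2 - 298 = 2√(3705); squaring, (γ^2 - 298)^2 = 4·3705, i.e. γ^4 - 596γ^2 + 88804 - 14820 = 0, i.e. γ^4 - 596γ^2 + 73984 = 0. So γ is a root of x^4 - 596x^2 + 73984. This polynomial is irreducible over Q: it has no rational root (each ±√13 ± √285 is irrational), and any factorization into two quadratics over Q would force √(3705) ∈ Q (pairing opposite roots) or √13, √285 ∈ Q (other pairings), all impossible. Hence [Q(γ):Q] = 4 = [Q(√13, √285):Q], so Q(γ) = Q(√13, √285).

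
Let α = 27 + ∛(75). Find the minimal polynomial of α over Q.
m_α(x) = x^3 - 81x^2 + 2187x - 19758

Set β = α - 27 = ∛(75), so β^3 = 75. Then (α - 27)^3 - 75 = 0, i.e. α is a root of g(x) = (x - 27)^3 - 75 = x^3 - 81x^2 + 2187x - 19758. Since g(x) = h(x - 27) where h(x) = x^3 - 75, and h is irreducible over Q (because 75 is not a perfect cube, so h has no rational root, and a monic cubic with no rational root is irreducible), g is also irreducible (irreducibility is preserved under the substitution x → x - 27). Hence m_α(x) = x^3 - 81x^2 + 2187x - 19758.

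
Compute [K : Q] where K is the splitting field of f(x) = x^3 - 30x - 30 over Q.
[K : Q] = 6

By the rational root test, any rational root of the monic integer polynomial f(x) = x^3 - 30x - 30 must be an integer dividing the constant term -30, i.e. one of ±{1, 2, 3, 5, 6, 10, 15, 30}. Evaluating: f(1) = -59, f(-1) = -1, f(2) = -82, f(-2) = 22, f(3) = -93, f(-3) = 33, f(5) = -55, f(-5) = -5, f(6) = 6, f(-6) = -66, f(10) = 670, f(-10) = -730, f(15) = 2895, f(-15) = -2955, f(30) = 26070, f(-30) = -26130; none is 0, so f has no rational root and is therefore irreducible over Q (a cubic with no linear factor over a field is irreducible). For an irreducible cubic, the Galois group is A_3 or S_3 according as the discriminant disc(f) = -4a^3 - 27b^2 = -4·(-30)^3 - 27·(-30)^2 = 83700 is or is not a square in Q. Here disc(f) = 83700 is not a perfect square in Q, so the Galois group of f over Q is not contained in A_3 and must be all of S_3. The splitting field has degree |S_3| = 6 over Q, so [K : Q] = 6.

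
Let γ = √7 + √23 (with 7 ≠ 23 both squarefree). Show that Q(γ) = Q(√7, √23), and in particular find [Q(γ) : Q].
[Q(γ) : Q] = 4 (equivalently, Q(γ) = Q(√7, √23))

Obviously Q(γ) ⊆ Q(√7, √23), and [Q(√7, √23):Q] = 4 (since 7, 23 are distinct squarefree integers > 1 with 161 not a perfect square). To show equality we compute the minimal polynomial of γ. From γ = √7 + √23: γ^2 = 7 + 2√(161) + 23 = 30 + 2√(161), so γ^2 - 30 = 2√(161); squaring, (γ^2 - 30)^2 = 4·161, i.e. γ^4 - 60γ^2 + 900 - 644 = 0, i.e. γ^4 - 60γ^2 + 256 = 0. So γ is a root of x^4 - 60x^2 + 256. This polynomial is irreducible over Q: it has no rational root (each ±√7 ± √23 is irrational), and any factorization into two quadratics over Q would force √(161) ∈ Q (pairing opposite roots) or √7, √23 ∈ Q (other pairings), all impossible. Hence [Q(γ):Q] = 4 = [Q(√7, √23):Q], so Q(γ) = Q(√7, √23).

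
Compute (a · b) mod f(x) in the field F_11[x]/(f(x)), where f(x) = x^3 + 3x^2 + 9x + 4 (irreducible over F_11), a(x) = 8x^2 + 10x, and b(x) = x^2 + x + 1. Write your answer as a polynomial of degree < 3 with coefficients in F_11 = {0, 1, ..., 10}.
a · b ≡ 8x^2 + 10x + 2 (mod f(x))

Multiply in F_11[x]: a(x)·b(x) = (8x^2 + 10x)·(x^2 + x + 1) = 8x^4 + 7x^3 + 7x^2 + 10x. This has degree ≥ 3, so divide by f(x) over F_11: 8x^4 + 7x^3 + 7x^2 + 10x = (8x + 5)·(x^3 + 3x^2 + 9x + 4) + (8x^2 + 10x + 2). Hence a·b ≡ 8x^2 + 10x + 2 (mod f). (F_11[x]/(f) is a field with 11^3 = 1331 elements since f is irreducible of degree 3.)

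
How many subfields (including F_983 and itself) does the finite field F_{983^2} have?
F_{983^2} has 2 subfields

The subfields of F_{p^n} are exactly the fields F_{p^d} for d | n (each is the fixed field of the unique index-d subgroup of Gal(F_{p^n}/F_p) ≅ Z/nZ). The divisors of n = 2 are {1, 2}, giving 2 subfields: F_{983^1}, F_{983^2}.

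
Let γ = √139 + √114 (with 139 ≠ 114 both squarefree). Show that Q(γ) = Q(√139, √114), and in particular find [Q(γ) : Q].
[Q(γ) : Q] = 4 (equivalently, Q(γ) = Q(√139, √114))

Obviously Q(γ) ⊆ Q(√139, √114), and [Q(√139, √114):Q] = 4 (since 139, 114 are distinct squarefree integers > 1 with 15846 not a perfect square). To show equality we compute the minimal polynomial of γ. From γ = √139 + √114: γ^2 = 139 + 2√(15846) + 114 = 253 + 2√(15846), so γ^2 - 253 = 2√(15846); squaring, (γ^2 - 253)^2 = 4·15846, i.e. γ^4 - 506γ^2 + 64009 - 63384 = 0, i.e. γ^4 - 506γ^2 + 625 = 0. So γ is a root of x^4 - 506x^2 + 625. This polynomial is irreducible over Q: it has no rational root (each ±√139 ± √114 is irrational), and any factorization into two quadratics over Q would force √(15846) ∈ Q (pairing opposite roots) or √139, √114 ∈ Q (other pairings), all impossible. Hence [Q(γ):Q] = 4 = [Q(√139, √114):Q], so Q(γ) = Q(√139, √114).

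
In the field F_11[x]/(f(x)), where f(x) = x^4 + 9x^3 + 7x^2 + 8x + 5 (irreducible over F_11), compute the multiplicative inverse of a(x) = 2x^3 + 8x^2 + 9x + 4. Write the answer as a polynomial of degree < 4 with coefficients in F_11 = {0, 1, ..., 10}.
a(x)^(-1) ≡ 7x^3 + 9x^2 + x + 7 (mod f(x))

Since f is irreducible over F_11, F_11[x]/(f) is a field and a(x) ≠ 0 has an inverse. Apply the extended Euclidean algorithm to f(x) and a(x) in F_11[x]: f(x) = (6x + 8)·a(x) + (10x^2 + 6);  a(x) = (9x + 3)·(10x^2 + 6) + (10x + 8);  (10x^2 + 6) = (x + 8)·(10x + 8) + (8). The last nonzero remainder is the constant 8 = gcd(f, a) in F_11. Back-substituting through the division chain expresses 8 = s(x)·a(x) + t(x)·f(x) with s(x) ≡ x^3 + 6x^2 + 8x + 1 (mod f), so (x^3 + 6x^2 + 8x + 1)·a(x) ≡ 8 (mod f). Multiplying by 8^(-1) ≡ 7 in F_11 gives a(x)^(-1) ≡ 7·(x^3 + 6x^2 + 8x + 1) ≡ 7x^3 + 9x^2 + x + 7 (mod f). Check: (2x^3 + 8x^2 + 9x + 4)·(7x^3 + 9x^2 + x + 7) = 3x^6 + 8x^5 + 5x^4 + 10x^3 + 2x^2 + x + 6 ≡ 1 (mod x^4 + 9x^3 + 7x^2 + 8x + 5).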